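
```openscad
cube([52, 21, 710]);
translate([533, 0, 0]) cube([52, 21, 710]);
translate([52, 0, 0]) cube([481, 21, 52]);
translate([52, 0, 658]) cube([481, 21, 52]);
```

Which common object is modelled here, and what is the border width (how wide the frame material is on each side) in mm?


A picture frame. The border width is 52 mm.

Four thin pieces enclosing a rectangular opening — a picture frame. The two full-height stiles are 710 mm tall; the top rail sits at z = 658 and is 52 mm tall, so the border above the opening is 710 − 658 = 52 mm, matching the stile x-width.


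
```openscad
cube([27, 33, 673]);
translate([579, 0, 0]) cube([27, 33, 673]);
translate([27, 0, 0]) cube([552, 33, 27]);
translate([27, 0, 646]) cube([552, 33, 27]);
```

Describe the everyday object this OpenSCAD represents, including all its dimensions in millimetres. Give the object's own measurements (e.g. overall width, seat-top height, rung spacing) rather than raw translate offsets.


A rectangular picture frame lying in the x–z plane (depth along y). The opening is 552 mm wide (x) by 619 mm tall (z), surrounded by a border 27 mm wide on all four sides. The frame is 33 mm deep and is made of two full-height vertical stiles with two horizontal rails fitted between them.


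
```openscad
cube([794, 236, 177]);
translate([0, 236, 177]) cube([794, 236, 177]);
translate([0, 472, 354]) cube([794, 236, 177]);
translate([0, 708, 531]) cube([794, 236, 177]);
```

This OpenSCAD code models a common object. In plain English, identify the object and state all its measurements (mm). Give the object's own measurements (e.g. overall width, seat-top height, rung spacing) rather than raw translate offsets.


A straight staircase of 4 solid steps. Each step is 794 mm wide (x), 236 mm deep (y, the going) and 177 mm tall (the rise). The first step rests on the floor; each subsequent step sits one going further in +y and one rise higher in +z, directly behind and above the previous step with no overlap.


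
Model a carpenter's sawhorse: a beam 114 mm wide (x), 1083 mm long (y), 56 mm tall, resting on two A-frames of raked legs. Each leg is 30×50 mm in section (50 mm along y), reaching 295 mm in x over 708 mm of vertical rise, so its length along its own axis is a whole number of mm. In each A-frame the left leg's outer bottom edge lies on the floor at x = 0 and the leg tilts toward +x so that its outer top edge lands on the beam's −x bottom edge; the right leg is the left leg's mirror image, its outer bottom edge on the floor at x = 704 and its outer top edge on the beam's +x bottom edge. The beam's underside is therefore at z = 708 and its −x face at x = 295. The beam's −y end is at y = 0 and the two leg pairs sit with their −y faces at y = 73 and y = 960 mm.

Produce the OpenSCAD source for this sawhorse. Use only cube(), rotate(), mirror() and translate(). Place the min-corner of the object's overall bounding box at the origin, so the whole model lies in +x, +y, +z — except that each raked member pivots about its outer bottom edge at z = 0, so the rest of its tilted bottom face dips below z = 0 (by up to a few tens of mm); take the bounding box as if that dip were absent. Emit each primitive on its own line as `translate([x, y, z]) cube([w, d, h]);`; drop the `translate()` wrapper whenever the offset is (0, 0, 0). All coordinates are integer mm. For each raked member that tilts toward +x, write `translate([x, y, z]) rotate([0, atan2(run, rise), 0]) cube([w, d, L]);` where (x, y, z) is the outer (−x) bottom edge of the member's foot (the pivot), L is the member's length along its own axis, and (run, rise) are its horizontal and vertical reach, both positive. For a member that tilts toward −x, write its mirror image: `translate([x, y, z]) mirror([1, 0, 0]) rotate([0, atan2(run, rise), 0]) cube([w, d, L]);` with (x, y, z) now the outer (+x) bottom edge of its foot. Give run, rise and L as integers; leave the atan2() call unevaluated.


// leg length = √(295² + 708²) = 767
// right-leg outer foot x = 2·295 + 114 = 704
// beam min-corner = (295, 0, 708)
translate([295, 0, 708]) cube([114, 1083, 56]);
translate([0, 73, 0]) rotate([0, atan2(295, 708), 0]) cube([30, 50, 767]);
translate([704, 73, 0]) mirror([1, 0, 0]) rotate([0, atan2(295, 708), 0]) cube([30, 50, 767]);
translate([0, 960, 0]) rotate([0, atan2(295, 708), 0]) cube([30, 50, 767]);
translate([704, 960, 0]) mirror([1, 0, 0]) rotate([0, atan2(295, 708), 0]) cube([30, 50, 767]);


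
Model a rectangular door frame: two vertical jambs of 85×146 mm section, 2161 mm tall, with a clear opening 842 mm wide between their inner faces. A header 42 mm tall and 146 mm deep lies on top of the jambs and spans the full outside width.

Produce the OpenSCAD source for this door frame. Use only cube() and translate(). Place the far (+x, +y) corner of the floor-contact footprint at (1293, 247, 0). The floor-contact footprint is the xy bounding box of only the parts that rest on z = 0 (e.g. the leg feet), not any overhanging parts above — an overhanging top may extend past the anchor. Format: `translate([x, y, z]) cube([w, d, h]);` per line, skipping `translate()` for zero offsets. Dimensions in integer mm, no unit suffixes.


translate([281, 101, 0]) cube([85, 146, 2161]);
translate([1208, 101, 0]) cube([85, 146, 2161]);
translate([281, 101, 2161]) cube([1012, 146, 42]);


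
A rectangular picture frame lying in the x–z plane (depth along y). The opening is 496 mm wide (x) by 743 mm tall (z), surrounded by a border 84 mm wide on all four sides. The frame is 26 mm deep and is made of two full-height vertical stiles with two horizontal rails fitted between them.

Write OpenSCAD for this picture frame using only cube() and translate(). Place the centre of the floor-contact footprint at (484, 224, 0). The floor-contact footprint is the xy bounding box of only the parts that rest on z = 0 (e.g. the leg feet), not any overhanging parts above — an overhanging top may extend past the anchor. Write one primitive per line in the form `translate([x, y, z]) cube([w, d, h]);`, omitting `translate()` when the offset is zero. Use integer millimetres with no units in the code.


translate([152, 211, 0]) cube([84, 26, 911]);
translate([732, 211, 0]) cube([84, 26, 911]);
translate([236, 211, 0]) cube([496, 26, 84]);
translate([236, 211, 827]) cube([496, 26, 84]);


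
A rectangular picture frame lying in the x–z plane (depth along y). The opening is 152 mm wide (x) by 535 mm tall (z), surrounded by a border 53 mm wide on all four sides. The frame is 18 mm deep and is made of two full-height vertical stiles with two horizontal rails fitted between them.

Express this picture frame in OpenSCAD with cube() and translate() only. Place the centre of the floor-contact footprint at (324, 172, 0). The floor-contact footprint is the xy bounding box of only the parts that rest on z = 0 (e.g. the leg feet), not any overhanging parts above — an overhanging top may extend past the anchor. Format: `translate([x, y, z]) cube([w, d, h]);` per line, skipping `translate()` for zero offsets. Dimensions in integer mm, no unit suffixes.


translate([195, 163, 0]) cube([53, 18, 641]);
translate([400, 163, 0]) cube([53, 18, 641]);
translate([248, 163, 0]) cube([152, 18, 53]);
translate([248, 163, 588]) cube([152, 18, 53]);


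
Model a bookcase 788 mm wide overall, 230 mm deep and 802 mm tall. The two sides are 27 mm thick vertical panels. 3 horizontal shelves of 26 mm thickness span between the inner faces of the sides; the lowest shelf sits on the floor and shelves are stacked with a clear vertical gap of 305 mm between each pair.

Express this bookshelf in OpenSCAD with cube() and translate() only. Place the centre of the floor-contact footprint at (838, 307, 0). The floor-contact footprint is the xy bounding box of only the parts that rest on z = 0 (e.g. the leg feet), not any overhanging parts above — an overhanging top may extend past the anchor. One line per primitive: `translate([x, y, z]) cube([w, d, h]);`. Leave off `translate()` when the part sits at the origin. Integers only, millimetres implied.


translate([444, 192, 0]) cube([27, 230, 802]);
translate([1205, 192, 0]) cube([27, 230, 802]);
translate([471, 192, 0]) cube([734, 230, 26]);
translate([471, 192, 331]) cube([734, 230, 26]);
translate([471, 192, 662]) cube([734, 230, 26]);


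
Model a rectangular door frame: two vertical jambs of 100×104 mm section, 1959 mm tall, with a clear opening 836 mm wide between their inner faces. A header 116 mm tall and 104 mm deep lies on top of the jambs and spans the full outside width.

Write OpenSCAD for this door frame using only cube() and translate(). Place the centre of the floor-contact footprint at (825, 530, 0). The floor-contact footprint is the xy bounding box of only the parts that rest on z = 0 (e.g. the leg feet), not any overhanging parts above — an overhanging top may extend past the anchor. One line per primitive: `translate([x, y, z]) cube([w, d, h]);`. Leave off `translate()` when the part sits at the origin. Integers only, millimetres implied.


translate([307, 478, 0]) cube([100, 104, 1959]);
translate([1243, 478, 0]) cube([100, 104, 1959]);
translate([307, 478, 1959]) cube([1036, 104, 116]);


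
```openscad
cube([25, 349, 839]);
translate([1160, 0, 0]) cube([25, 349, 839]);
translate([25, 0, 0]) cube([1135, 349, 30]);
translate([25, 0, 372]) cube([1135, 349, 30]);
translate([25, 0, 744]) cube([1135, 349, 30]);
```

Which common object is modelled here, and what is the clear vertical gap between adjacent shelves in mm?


A bookshelf. The clear shelf gap is 342 mm.

Two tall side panels with 3 horizontal boards between them — a bookshelf. The first two shelf undersides are at z = 0 and z = 372; with shelf thickness 30, the clear gap is 372 − 0 − 30 = 342 mm.


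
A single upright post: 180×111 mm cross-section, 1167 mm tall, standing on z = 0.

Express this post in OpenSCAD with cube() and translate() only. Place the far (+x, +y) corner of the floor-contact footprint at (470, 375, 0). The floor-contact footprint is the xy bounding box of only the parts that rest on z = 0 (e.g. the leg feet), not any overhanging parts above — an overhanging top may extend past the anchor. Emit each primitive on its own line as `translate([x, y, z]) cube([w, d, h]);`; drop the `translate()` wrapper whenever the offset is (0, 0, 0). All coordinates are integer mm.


translate([290, 264, 0]) cube([180, 111, 1167]);


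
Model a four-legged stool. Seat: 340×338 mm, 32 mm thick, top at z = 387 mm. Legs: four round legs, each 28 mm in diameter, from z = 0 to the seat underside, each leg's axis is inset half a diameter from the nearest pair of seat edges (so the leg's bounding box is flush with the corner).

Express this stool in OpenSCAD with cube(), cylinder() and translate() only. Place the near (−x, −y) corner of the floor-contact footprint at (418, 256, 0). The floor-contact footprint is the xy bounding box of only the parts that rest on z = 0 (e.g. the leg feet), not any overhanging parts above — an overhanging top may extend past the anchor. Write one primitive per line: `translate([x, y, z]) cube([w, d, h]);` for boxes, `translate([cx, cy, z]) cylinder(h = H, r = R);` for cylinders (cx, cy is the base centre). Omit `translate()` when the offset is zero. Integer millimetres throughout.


translate([418, 256, 355]) cube([340, 338, 32]);
translate([432, 270, 0]) cylinder(h = 355, r = 14);
translate([744, 270, 0]) cylinder(h = 355, r = 14);
translate([432, 580, 0]) cylinder(h = 355, r = 14);
translate([744, 580, 0]) cylinder(h = 355, r = 14);


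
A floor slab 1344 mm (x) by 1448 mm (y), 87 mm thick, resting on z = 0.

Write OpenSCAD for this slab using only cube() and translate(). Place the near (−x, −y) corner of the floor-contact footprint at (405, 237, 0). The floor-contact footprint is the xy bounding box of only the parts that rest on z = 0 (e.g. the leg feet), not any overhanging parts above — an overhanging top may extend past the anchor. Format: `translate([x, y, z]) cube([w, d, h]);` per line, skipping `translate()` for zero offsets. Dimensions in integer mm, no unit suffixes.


translate([405, 237, 0]) cube([1344, 1448, 87]);


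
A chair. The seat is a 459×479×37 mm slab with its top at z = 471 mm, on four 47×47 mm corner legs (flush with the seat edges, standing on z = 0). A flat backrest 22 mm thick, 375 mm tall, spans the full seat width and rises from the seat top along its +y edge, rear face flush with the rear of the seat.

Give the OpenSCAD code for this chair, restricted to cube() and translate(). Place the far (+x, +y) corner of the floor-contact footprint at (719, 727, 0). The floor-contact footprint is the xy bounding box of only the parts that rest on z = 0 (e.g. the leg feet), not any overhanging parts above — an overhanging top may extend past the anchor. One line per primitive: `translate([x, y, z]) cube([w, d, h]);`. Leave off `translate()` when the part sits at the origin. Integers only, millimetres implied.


// leg_h = 471 - 37 = 434
translate([260, 248, 434]) cube([459, 479, 37]);
translate([260, 248, 0]) cube([47, 47, 434]);
translate([672, 248, 0]) cube([47, 47, 434]);
translate([260, 680, 0]) cube([47, 47, 434]);
translate([672, 680, 0]) cube([47, 47, 434]);
translate([260, 705, 471]) cube([459, 22, 375]);


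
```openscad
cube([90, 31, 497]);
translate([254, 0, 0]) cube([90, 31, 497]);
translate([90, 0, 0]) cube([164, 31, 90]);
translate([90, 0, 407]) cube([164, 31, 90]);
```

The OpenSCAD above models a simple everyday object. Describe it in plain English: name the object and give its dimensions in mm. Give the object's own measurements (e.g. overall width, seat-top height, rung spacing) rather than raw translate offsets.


A rectangular picture frame lying in the x–z plane (depth along y). The opening is 164 mm wide (x) by 317 mm tall (z), surrounded by a border 90 mm wide on all four sides. The frame is 31 mm deep and is made of two full-height vertical stiles with two horizontal rails fitted between them.


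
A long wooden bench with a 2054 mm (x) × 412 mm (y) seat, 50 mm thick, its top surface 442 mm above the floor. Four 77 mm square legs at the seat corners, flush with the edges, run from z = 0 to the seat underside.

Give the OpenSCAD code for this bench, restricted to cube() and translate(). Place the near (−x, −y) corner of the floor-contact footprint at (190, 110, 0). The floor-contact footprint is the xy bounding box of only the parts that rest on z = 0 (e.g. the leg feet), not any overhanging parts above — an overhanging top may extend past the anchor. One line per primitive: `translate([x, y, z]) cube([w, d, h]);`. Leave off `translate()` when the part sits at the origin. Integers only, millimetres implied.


// leg_h = 442 − 50 = 392
translate([190, 110, 392]) cube([2054, 412, 50]);
translate([190, 110, 0]) cube([77, 77, 392]);
translate([190, 445, 0]) cube([77, 77, 392]);
translate([2167, 110, 0]) cube([77, 77, 392]);
translate([2167, 445, 0]) cube([77, 77, 392]);


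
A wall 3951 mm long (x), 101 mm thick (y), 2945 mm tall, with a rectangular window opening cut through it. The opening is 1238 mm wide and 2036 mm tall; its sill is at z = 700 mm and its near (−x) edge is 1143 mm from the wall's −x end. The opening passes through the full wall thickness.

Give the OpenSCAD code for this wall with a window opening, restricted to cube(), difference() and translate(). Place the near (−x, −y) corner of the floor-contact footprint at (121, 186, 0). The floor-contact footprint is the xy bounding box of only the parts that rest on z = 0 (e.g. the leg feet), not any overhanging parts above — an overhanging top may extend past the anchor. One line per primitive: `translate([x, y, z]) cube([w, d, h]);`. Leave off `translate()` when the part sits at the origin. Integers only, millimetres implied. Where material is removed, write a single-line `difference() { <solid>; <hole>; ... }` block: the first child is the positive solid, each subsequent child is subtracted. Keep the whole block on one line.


difference() { translate([121, 186, 0]) cube([3951, 101, 2945]); translate([1264, 186, 700]) cube([1238, 101, 2036]); }


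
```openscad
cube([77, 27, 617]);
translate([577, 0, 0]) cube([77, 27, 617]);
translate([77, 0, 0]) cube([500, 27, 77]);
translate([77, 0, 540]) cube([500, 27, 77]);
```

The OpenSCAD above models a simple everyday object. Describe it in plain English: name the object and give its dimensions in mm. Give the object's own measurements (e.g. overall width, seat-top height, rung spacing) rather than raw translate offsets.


A rectangular picture frame lying in the x–z plane (depth along y). The opening is 500 mm wide (x) by 463 mm tall (z), surrounded by a border 77 mm wide on all four sides. The frame is 27 mm deep and is made of two full-height vertical stiles with two horizontal rails fitted between them.


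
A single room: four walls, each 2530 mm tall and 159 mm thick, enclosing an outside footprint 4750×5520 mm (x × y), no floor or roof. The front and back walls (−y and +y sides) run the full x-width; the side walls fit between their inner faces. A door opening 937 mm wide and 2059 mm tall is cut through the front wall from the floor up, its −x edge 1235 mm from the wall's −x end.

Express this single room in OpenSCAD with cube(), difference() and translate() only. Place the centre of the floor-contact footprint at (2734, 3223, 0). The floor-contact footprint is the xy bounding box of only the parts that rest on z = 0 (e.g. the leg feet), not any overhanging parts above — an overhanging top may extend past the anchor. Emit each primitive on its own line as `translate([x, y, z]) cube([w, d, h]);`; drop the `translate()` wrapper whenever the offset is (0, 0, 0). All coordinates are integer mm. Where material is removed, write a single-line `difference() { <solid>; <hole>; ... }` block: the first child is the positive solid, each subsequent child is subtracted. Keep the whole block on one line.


difference() { translate([359, 463, 0]) cube([4750, 159, 2530]); translate([1594, 463, 0]) cube([937, 159, 2059]); }
translate([359, 5824, 0]) cube([4750, 159, 2530]);
translate([359, 622, 0]) cube([159, 5202, 2530]);
translate([4950, 622, 0]) cube([159, 5202, 2530]);


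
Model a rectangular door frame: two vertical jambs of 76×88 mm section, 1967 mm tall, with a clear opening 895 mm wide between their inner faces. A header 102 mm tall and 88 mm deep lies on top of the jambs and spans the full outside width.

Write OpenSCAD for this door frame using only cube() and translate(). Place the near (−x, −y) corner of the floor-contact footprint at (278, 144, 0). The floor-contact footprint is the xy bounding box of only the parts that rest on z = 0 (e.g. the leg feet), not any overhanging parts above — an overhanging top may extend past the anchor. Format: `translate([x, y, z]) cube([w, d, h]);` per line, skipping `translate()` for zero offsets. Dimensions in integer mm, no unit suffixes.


translate([278, 144, 0]) cube([76, 88, 1967]);
translate([1249, 144, 0]) cube([76, 88, 1967]);
translate([278, 144, 1967]) cube([1047, 88, 102]);


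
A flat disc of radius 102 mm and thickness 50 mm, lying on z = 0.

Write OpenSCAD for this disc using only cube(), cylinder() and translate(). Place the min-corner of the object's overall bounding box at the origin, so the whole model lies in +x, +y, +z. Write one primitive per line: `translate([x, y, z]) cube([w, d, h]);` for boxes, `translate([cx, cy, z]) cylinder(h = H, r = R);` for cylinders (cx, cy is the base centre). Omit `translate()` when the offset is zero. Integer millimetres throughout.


translate([102, 102, 0]) cylinder(h = 50, r = 102);


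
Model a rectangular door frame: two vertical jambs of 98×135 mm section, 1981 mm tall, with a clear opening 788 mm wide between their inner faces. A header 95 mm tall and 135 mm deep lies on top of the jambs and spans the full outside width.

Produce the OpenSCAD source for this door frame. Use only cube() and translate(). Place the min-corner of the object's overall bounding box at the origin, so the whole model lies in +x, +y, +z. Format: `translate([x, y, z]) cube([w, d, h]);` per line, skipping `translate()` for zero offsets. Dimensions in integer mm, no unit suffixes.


cube([98, 135, 1981]);
translate([886, 0, 0]) cube([98, 135, 1981]);
translate([0, 0, 1981]) cube([984, 135, 95]);


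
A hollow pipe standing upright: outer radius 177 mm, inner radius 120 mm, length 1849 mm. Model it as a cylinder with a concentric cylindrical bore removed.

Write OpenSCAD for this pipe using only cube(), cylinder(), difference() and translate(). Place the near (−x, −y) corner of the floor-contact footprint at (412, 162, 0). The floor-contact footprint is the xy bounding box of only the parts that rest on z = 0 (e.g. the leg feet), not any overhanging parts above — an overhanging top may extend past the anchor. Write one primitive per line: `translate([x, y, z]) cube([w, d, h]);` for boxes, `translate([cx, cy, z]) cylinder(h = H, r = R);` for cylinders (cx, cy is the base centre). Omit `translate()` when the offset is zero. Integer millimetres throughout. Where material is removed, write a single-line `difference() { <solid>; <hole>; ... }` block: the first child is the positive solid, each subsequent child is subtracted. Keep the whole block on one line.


difference() { translate([589, 339, 0]) cylinder(h = 1849, r = 177); translate([589, 339, 0]) cylinder(h = 1849, r = 120); }


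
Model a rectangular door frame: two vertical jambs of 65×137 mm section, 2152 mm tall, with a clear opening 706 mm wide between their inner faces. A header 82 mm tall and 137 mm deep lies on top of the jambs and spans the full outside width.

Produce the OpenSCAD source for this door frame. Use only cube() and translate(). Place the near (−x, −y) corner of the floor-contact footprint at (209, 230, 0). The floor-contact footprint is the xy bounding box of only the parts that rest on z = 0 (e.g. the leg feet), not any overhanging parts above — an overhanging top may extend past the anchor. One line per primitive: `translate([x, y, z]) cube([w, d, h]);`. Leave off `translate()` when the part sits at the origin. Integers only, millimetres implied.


translate([209, 230, 0]) cube([65, 137, 2152]);
translate([980, 230, 0]) cube([65, 137, 2152]);
translate([209, 230, 2152]) cube([836, 137, 82]);


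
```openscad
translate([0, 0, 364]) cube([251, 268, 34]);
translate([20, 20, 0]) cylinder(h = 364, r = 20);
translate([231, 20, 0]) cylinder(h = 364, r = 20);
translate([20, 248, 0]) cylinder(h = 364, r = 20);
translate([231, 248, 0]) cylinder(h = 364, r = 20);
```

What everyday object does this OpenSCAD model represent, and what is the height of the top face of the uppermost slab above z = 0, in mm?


A stool. The seat height is 398 mm.

A 251×268×34 slab at z = 364 on four corner cylinders — a stool. The seat top is 364 + 34 = 398 mm.


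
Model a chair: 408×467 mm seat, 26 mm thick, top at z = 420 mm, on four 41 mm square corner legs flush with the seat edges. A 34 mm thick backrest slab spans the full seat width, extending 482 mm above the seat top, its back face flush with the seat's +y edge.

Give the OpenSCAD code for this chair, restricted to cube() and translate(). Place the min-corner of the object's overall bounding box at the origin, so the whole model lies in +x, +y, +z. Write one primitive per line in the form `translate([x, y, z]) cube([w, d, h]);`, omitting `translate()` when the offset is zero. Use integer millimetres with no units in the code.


// leg_h = 420 - 26 = 394
translate([0, 0, 394]) cube([408, 467, 26]);
cube([41, 41, 394]);
translate([367, 0, 0]) cube([41, 41, 394]);
translate([0, 426, 0]) cube([41, 41, 394]);
translate([367, 426, 0]) cube([41, 41, 394]);
translate([0, 433, 420]) cube([408, 34, 482]);


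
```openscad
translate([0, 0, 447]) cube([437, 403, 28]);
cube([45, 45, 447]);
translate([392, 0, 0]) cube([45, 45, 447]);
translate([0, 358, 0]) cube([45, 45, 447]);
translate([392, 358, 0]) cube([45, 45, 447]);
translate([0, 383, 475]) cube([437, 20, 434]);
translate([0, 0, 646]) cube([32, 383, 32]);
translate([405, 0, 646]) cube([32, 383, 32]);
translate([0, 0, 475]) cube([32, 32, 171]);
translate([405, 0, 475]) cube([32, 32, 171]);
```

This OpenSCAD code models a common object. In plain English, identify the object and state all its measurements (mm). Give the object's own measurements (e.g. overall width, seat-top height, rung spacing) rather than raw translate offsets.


A chair. The seat is a 437×403×28 mm slab with its top at z = 475 mm, on four 45×45 mm corner legs (flush with the seat edges, standing on z = 0). A flat backrest 20 mm thick, 434 mm tall, spans the full seat width and rises from the seat top along its +y edge, rear face flush with the rear of the seat. Two armrests of 32×32 mm section run along each side from the seat's front edge to the front of the backrest, top faces 203 mm above the seat top and outer faces flush with the seat's x-edges; a 32×32 mm post under the front of each armrest stands on the seat at the front corner.


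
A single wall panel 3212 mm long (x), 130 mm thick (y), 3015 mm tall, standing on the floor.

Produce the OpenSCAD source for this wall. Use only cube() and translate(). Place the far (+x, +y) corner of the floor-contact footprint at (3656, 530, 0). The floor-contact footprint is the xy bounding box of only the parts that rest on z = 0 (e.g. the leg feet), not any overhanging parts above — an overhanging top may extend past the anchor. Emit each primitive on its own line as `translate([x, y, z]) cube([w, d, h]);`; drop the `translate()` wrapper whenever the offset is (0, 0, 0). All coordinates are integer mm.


translate([444, 400, 0]) cube([3212, 130, 3015]);


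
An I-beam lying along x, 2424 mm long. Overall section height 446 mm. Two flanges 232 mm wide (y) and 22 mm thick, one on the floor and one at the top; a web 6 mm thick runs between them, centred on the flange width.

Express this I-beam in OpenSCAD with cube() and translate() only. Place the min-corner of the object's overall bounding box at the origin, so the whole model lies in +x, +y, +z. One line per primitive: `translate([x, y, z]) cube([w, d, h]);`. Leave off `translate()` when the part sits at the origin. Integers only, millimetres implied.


cube([2424, 232, 22]);
translate([0, 113, 22]) cube([2424, 6, 402]);
translate([0, 0, 424]) cube([2424, 232, 22]);


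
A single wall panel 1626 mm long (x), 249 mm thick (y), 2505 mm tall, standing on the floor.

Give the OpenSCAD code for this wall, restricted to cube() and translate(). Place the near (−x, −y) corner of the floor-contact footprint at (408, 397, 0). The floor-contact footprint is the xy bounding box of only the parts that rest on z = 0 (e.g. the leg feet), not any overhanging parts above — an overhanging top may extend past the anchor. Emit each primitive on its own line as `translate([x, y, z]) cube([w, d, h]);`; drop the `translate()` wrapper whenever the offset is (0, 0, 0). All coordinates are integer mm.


translate([408, 397, 0]) cube([1626, 249, 2505]);


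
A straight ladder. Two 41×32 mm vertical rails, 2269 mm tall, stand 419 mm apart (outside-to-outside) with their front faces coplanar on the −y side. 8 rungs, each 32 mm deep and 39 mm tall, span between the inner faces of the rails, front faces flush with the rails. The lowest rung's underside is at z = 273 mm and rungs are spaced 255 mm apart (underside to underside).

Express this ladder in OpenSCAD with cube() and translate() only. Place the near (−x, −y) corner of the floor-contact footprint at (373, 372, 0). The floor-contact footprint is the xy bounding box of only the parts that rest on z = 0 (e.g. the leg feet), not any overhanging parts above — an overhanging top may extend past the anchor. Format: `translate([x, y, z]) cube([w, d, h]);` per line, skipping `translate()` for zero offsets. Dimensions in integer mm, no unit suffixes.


translate([373, 372, 0]) cube([41, 32, 2269]);
translate([751, 372, 0]) cube([41, 32, 2269]);
translate([414, 372, 273]) cube([337, 32, 39]);
translate([414, 372, 528]) cube([337, 32, 39]);
translate([414, 372, 783]) cube([337, 32, 39]);
translate([414, 372, 1038]) cube([337, 32, 39]);
translate([414, 372, 1293]) cube([337, 32, 39]);
translate([414, 372, 1548]) cube([337, 32, 39]);
translate([414, 372, 1803]) cube([337, 32, 39]);
translate([414, 372, 2058]) cube([337, 32, 39]);


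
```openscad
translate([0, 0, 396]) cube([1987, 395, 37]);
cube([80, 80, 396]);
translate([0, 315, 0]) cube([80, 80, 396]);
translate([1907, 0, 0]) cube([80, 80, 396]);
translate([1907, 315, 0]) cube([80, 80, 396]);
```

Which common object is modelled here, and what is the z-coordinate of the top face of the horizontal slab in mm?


A bench. The seat-top height is 433 mm.

A long slab on four corner posts — a bench. The slab sits at z = 396 with thickness 37, so the top is 396 + 37 = 433 mm.


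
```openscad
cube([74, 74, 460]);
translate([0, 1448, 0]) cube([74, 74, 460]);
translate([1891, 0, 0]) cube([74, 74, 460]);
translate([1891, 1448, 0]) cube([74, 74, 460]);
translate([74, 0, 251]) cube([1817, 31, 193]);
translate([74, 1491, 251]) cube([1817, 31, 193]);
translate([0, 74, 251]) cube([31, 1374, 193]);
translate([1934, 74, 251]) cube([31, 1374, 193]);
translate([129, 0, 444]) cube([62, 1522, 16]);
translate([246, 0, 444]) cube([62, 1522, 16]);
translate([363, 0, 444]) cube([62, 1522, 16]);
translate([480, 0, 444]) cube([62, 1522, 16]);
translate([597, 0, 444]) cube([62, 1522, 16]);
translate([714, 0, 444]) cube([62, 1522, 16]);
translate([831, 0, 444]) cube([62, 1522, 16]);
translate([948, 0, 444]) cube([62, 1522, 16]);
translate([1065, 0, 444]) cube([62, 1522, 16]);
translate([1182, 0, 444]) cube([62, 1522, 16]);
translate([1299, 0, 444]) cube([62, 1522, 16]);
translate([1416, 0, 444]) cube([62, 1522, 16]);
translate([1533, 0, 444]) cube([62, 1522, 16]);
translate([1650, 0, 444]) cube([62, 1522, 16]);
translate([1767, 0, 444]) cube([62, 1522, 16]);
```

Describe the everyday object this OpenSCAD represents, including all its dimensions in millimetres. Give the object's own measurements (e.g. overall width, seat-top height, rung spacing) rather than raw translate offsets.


A bed frame 1965 mm long (x) by 1522 mm wide (y). Four 74×74 mm corner posts, 460 mm tall, at the corners of the footprint. Four rails of 31 mm thickness and 193 mm height run between adjacent posts with their undersides at z = 251 mm, their outer faces flush with the outside of the frame (the two x-running rails run between the posts' inner faces; the two y-running rails run between the posts' inner faces). 15 slats, each 62 mm wide (x) and 16 mm thick, lie across the top of the two x-running rails, running the full 1522 mm width of the frame in y; along x they sit between the end posts with a 55 mm gap after the −x posts and between neighbouring slats, leaving 62 mm before the +x posts.


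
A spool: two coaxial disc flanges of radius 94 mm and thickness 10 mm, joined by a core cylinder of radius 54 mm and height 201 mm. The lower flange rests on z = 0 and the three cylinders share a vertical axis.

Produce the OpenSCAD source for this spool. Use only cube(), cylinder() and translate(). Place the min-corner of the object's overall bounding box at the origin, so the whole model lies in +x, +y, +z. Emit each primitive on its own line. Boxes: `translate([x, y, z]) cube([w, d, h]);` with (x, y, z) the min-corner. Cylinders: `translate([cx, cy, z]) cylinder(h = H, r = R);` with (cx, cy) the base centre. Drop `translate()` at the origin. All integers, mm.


translate([94, 94, 0]) cylinder(h = 10, r = 94);
translate([94, 94, 10]) cylinder(h = 201, r = 54);
translate([94, 94, 211]) cylinder(h = 10, r = 94);


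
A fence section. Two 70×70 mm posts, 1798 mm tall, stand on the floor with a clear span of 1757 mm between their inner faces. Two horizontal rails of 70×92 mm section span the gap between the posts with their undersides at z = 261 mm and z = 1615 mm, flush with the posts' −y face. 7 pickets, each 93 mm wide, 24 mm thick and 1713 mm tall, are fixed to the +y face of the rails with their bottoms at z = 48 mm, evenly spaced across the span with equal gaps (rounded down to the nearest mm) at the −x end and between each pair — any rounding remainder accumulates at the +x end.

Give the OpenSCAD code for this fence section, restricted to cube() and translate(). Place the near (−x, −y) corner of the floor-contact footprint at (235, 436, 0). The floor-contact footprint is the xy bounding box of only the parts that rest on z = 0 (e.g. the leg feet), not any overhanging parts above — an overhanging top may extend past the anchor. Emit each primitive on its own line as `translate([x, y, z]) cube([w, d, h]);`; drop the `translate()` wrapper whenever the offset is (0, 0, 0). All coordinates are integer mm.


translate([235, 436, 0]) cube([70, 70, 1798]);
translate([2062, 436, 0]) cube([70, 70, 1798]);
translate([305, 436, 261]) cube([1757, 70, 92]);
translate([305, 436, 1615]) cube([1757, 70, 92]);
translate([443, 506, 48]) cube([93, 24, 1713]);
translate([674, 506, 48]) cube([93, 24, 1713]);
translate([905, 506, 48]) cube([93, 24, 1713]);
translate([1136, 506, 48]) cube([93, 24, 1713]);
translate([1367, 506, 48]) cube([93, 24, 1713]);
translate([1598, 506, 48]) cube([93, 24, 1713]);
translate([1829, 506, 48]) cube([93, 24, 1713]);


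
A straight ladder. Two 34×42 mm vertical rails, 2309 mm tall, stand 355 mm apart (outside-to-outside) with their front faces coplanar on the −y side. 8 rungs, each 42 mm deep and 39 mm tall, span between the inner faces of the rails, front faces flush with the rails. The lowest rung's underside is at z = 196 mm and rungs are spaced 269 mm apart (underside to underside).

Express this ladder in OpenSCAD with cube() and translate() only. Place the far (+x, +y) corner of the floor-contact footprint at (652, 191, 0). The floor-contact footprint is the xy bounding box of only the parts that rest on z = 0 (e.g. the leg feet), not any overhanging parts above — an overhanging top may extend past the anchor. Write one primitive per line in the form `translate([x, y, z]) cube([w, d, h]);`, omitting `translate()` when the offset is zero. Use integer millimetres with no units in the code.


translate([297, 149, 0]) cube([34, 42, 2309]);
translate([618, 149, 0]) cube([34, 42, 2309]);
translate([331, 149, 196]) cube([287, 42, 39]);
translate([331, 149, 465]) cube([287, 42, 39]);
translate([331, 149, 734]) cube([287, 42, 39]);
translate([331, 149, 1003]) cube([287, 42, 39]);
translate([331, 149, 1272]) cube([287, 42, 39]);
translate([331, 149, 1541]) cube([287, 42, 39]);
translate([331, 149, 1810]) cube([287, 42, 39]);
translate([331, 149, 2079]) cube([287, 42, 39]);


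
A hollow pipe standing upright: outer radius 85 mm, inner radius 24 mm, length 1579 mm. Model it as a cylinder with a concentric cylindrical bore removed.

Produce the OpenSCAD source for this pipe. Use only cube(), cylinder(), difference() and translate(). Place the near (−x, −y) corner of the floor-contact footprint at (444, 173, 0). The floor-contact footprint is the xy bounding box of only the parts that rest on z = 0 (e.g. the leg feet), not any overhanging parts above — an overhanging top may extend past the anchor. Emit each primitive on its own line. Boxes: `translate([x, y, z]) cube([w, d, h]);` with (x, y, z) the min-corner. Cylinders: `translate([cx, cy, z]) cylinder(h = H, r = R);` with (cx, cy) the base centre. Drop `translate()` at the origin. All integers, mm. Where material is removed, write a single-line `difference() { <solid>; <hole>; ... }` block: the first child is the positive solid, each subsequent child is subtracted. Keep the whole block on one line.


difference() { translate([529, 258, 0]) cylinder(h = 1579, r = 85); translate([529, 258, 0]) cylinder(h = 1579, r = 24); }


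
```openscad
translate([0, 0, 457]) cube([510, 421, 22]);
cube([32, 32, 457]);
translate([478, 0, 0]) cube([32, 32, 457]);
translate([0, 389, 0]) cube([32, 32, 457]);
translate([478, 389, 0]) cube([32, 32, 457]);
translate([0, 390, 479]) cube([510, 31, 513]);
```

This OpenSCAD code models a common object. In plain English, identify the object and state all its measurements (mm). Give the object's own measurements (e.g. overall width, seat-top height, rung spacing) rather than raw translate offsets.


A chair. The seat is a 510×421×22 mm slab with its top at z = 479 mm, on four 32×32 mm corner legs (flush with the seat edges, standing on z = 0). A flat backrest 31 mm thick, 513 mm tall, spans the full seat width and rises from the seat top along its +y edge, rear face flush with the rear of the seat.


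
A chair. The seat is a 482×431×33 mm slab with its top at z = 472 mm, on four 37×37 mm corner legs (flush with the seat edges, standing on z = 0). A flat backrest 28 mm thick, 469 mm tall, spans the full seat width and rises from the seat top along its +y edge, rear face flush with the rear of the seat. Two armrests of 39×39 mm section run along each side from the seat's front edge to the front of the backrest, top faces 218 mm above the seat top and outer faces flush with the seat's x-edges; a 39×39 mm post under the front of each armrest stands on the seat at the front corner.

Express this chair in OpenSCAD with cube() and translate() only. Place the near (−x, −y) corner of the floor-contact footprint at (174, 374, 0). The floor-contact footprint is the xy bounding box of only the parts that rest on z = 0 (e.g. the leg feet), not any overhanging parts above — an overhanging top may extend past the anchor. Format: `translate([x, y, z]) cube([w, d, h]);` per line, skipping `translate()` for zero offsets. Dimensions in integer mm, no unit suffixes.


translate([174, 374, 439]) cube([482, 431, 33]);
translate([174, 374, 0]) cube([37, 37, 439]);
translate([619, 374, 0]) cube([37, 37, 439]);
translate([174, 768, 0]) cube([37, 37, 439]);
translate([619, 768, 0]) cube([37, 37, 439]);
translate([174, 777, 472]) cube([482, 28, 469]);
translate([174, 374, 651]) cube([39, 403, 39]);
translate([617, 374, 651]) cube([39, 403, 39]);
translate([174, 374, 472]) cube([39, 39, 179]);
translate([617, 374, 472]) cube([39, 39, 179]);


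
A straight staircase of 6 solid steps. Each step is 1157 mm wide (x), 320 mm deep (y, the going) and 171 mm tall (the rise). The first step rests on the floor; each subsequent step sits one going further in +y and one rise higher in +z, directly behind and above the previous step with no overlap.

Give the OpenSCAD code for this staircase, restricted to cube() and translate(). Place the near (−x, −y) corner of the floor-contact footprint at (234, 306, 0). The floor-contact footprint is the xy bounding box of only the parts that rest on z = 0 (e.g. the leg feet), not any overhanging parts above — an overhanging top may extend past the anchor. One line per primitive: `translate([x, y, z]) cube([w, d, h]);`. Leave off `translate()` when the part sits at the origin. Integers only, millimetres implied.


translate([234, 306, 0]) cube([1157, 320, 171]);
translate([234, 626, 171]) cube([1157, 320, 171]);
translate([234, 946, 342]) cube([1157, 320, 171]);
translate([234, 1266, 513]) cube([1157, 320, 171]);
translate([234, 1586, 684]) cube([1157, 320, 171]);
translate([234, 1906, 855]) cube([1157, 320, 171]);


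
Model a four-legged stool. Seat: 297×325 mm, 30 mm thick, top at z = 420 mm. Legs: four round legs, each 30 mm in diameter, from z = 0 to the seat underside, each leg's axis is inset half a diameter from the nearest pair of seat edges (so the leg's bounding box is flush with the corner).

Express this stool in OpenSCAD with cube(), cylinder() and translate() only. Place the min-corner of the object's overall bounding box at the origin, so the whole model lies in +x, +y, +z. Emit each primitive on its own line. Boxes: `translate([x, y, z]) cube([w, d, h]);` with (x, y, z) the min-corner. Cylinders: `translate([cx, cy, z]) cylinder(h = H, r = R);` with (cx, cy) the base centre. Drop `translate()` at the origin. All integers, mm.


// leg_h = 420 - 30 = 390
translate([0, 0, 390]) cube([297, 325, 30]);
translate([15, 15, 0]) cylinder(h = 390, r = 15);
translate([282, 15, 0]) cylinder(h = 390, r = 15);
translate([15, 310, 0]) cylinder(h = 390, r = 15);
translate([282, 310, 0]) cylinder(h = 390, r = 15);
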